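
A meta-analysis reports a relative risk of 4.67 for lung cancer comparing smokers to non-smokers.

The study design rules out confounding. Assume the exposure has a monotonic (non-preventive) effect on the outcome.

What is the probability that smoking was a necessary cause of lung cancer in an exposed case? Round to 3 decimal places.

Under exogeneity and monotonicity, PN = (RR − 1) / RR = 1 − 1/RR.
PN = (4.67 − 1) / 4.67 = 3.67 / 4.67 ≈ 0.7859

PN ≈ 0.786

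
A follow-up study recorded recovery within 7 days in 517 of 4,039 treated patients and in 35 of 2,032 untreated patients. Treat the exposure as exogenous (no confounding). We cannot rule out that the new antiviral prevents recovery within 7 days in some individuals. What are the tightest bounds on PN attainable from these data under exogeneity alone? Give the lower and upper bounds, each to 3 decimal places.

0.865 ≤ PN ≤ 1.000

p₁ = P(outcome | exposed) = 517/4039 = 0.128
p₀ = P(outcome | unexposed) = 35/2032 = 0.017224
Under exogeneity alone the bounds on PN are max{0,(p₁−p₀)/p₁} ≤ PN ≤ min{1,(1−p₀)/p₁}.
  lower = (p₁ − p₀)/p₁ = 0.11078 / 0.128 ≈ 0.8654
  upper = min{1, (1 − p₀)/p₁} = 0.98278 / 0.128 ≈ 7.6778 → capped at 1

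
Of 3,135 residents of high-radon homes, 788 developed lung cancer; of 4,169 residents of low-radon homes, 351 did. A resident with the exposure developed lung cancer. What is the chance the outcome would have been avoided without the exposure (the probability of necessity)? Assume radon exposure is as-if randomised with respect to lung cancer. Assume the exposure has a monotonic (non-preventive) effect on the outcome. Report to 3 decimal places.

p₁ = P(outcome | exposed) = 788/3135 = 0.25136
p₀ = P(outcome | unexposed) = 351/4169 = 0.084193
Under exogeneity and monotonicity, PN = (p₁ − p₀) / p₁.
PN = (0.25136 − 0.084193) / 0.25136 = 0.16716 / 0.25136 ≈ 0.6650

PN ≈ 0.665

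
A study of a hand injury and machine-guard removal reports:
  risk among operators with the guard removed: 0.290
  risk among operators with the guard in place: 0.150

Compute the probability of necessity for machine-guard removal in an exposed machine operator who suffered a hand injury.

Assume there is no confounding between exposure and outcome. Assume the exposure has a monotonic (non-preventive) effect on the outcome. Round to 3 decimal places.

PN ≈ 0.483

Let p₁ = 0.29, p₀ = 0.15.
Under exogeneity and monotonicity, PN = (p₁ − p₀) / p₁.
PN = (0.29 − 0.15) / 0.29 = 0.14 / 0.29 ≈ 0.4828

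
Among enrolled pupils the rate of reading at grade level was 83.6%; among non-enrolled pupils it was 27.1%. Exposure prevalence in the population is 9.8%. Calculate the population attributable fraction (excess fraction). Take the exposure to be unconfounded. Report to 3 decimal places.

p₁ = 0.836, p₀ = 0.271.
Overall risk P(Y=1) = π·p₁ + (1−π)·p₀ = 0.098×0.836 + 0.902×0.271 = 0.32637.
Under exogeneity, PAF = [P(Y=1) − p₀] / P(Y=1).
PAF = (0.32637 − 0.271) / 0.32637 ≈ 0.1697

PAF ≈ 0.170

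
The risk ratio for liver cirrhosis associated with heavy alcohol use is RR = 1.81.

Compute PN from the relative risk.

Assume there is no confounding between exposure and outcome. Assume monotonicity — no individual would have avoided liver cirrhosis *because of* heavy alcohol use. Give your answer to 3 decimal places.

PN ≈ 0.448

Under exogeneity and monotonicity, PN = (RR − 1) / RR = 1 − 1/RR.
PN = (1.81 − 1) / 1.81 = 0.81 / 1.81 ≈ 0.4475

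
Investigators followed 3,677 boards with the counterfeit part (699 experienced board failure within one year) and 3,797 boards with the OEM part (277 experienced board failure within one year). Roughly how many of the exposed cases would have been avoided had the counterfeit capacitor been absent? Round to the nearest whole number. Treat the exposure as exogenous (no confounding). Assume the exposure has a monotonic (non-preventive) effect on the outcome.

about 431 cases

p₁ = P(outcome | exposed) = 699/3677 = 0.1901
p₀ = P(outcome | unexposed) = 277/3797 = 0.072952
PN = (p₁ − p₀)/p₁ = (0.1901 − 0.072952) / 0.1901 ≈ 0.61624.
Attributable cases ≈ PN × (exposed cases) = 0.61624 × 699 ≈ 430.75.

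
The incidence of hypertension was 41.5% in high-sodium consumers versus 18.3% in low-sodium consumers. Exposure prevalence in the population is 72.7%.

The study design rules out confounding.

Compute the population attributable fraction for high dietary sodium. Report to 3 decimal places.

PAF ≈ 0.480

p₁ = 0.415, p₀ = 0.183.
Overall risk P(Y=1) = π·p₁ + (1−π)·p₀ = 0.727×0.415 + 0.273×0.183 = 0.35166.
Under exogeneity, PAF = [P(Y=1) − p₀] / P(Y=1).
PAF = (0.35166 − 0.183) / 0.35166 ≈ 0.4796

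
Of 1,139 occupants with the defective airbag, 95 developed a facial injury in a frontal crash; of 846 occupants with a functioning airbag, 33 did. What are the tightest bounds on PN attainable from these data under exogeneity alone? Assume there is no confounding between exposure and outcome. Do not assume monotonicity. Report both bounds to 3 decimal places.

0.532 ≤ PN ≤ 1.000

p₁ = P(outcome | exposed) = 95/1139 = 0.083406
p₀ = P(outcome | unexposed) = 33/846 = 0.039007
Under exogeneity alone the bounds on PN are max{0,(p₁−p₀)/p₁} ≤ PN ≤ min{1,(1−p₀)/p₁}.
  lower = (p₁ − p₀)/p₁ = 0.044399 / 0.083406 ≈ 0.5323
  upper = min{1, (1 − p₀)/p₁} = 0.96099 / 0.083406 ≈ 11.5218 → capped at 1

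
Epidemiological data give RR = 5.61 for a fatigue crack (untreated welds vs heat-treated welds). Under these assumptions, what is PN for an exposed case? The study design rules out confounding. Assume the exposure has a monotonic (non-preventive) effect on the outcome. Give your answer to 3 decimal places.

PN ≈ 0.822

Under exogeneity and monotonicity, PN = (RR − 1) / RR = 1 − 1/RR.
PN = (5.61 − 1) / 5.61 = 4.61 / 5.61 ≈ 0.8217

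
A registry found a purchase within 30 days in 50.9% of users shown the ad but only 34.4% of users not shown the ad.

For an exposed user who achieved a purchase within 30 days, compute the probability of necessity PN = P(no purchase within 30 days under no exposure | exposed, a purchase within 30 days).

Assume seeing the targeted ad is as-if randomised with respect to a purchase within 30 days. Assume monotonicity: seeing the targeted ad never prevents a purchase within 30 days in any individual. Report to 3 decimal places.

p₁ = 0.509, p₀ = 0.344.
Under exogeneity and monotonicity, PN = (p₁ − p₀) / p₁.
PN = (0.509 − 0.344) / 0.509 = 0.165 / 0.509 ≈ 0.3242

PN ≈ 0.324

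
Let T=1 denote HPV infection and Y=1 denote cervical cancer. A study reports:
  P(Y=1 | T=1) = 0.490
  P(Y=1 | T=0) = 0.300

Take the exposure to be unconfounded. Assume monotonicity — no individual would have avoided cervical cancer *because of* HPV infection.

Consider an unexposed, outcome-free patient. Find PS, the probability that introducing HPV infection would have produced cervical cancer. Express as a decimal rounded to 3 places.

Let p₁ = 0.49, p₀ = 0.3.
Under exogeneity and monotonicity, PS = (p₁ − p₀) / (1 − p₀).
PS = (0.49 − 0.3) / (1 − 0.3) = 0.19 / 0.7 ≈ 0.2714

PS ≈ 0.271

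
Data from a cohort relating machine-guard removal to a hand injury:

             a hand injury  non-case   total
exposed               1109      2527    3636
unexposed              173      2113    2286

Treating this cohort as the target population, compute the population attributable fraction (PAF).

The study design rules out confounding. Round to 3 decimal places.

PAF ≈ 0.650

p₁ = P(outcome | exposed) = 1109/3636 = 0.30501
p₀ = P(outcome | unexposed) = 173/2286 = 0.075678
Exposure prevalence π = 3636/5922 = 0.61398; overall risk P(Y=1) = 0.21648.
Under exogeneity, PAF = [P(Y=1) − p₀]/P(Y=1).
PAF = (0.21648 − 0.075678) / 0.21648 ≈ 0.6504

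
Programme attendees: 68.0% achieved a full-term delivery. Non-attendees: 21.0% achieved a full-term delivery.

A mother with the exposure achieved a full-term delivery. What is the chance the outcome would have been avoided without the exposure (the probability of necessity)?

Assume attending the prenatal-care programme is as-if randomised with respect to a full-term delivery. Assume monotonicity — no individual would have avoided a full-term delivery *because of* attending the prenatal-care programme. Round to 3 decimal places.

p₁ = 0.68, p₀ = 0.21.
Under exogeneity and monotonicity, PN = (p₁ − p₀) / p₁.
PN = (0.68 − 0.21) / 0.68 = 0.47 / 0.68 ≈ 0.6912

PN ≈ 0.691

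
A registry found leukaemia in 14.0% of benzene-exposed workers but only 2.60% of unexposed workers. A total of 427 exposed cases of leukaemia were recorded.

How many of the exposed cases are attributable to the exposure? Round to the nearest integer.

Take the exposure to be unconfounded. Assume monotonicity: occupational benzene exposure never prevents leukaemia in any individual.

p₁ = 0.14, p₀ = 0.026.
PN = (p₁ − p₀)/p₁ = (0.14 − 0.026) / 0.14 ≈ 0.81429.
Attributable cases ≈ PN × (exposed cases) = 0.81429 × 427 ≈ 347.70.

about 348 cases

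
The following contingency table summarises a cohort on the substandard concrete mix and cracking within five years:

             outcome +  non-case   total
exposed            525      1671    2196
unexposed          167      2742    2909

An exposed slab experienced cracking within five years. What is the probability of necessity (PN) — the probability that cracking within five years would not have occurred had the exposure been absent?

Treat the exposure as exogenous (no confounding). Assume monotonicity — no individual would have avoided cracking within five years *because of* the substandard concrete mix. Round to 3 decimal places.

PN ≈ 0.760

p₁ = P(outcome | exposed) = 525/2196 = 0.23907
p₀ = P(outcome | unexposed) = 167/2909 = 0.057408
Under exogeneity and monotonicity, PN = (p₁ − p₀) / p₁.
PN = (0.23907 − 0.057408) / 0.23907 = 0.18166 / 0.23907 ≈ 0.7599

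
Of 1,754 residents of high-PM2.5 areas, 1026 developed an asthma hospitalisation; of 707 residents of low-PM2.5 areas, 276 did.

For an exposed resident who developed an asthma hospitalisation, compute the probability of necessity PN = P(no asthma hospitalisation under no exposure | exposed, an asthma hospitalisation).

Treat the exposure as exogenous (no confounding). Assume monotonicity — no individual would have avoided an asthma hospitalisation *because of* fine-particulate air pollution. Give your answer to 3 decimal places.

p₁ = P(outcome | exposed) = 1026/1754 = 0.58495
p₀ = P(outcome | unexposed) = 276/707 = 0.39038
Under exogeneity and monotonicity, PN = (p₁ − p₀) / p₁.
PN = (0.58495 − 0.39038) / 0.58495 = 0.19457 / 0.58495 ≈ 0.3326

PN ≈ 0.333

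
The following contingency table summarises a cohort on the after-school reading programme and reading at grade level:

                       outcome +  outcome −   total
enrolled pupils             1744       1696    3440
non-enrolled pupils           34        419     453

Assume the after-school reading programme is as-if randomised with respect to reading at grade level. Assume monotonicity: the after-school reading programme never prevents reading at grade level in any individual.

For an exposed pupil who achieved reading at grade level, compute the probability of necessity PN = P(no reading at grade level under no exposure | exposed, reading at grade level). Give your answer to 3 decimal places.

PN ≈ 0.852

p₁ = P(outcome | exposed) = 1744/3440 = 0.50698
p₀ = P(outcome | unexposed) = 34/453 = 0.075055
Under exogeneity and monotonicity, PN = (p₁ − p₀) / p₁.
PN = (0.50698 − 0.075055) / 0.50698 = 0.43192 / 0.50698 ≈ 0.8520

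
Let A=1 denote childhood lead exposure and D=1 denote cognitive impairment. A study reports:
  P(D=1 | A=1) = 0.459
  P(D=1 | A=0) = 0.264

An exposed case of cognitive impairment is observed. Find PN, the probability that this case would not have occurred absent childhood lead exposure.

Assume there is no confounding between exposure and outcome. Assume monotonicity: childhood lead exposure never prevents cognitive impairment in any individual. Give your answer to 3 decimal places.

PN ≈ 0.425

Let p₁ = 0.459, p₀ = 0.264.
Under exogeneity and monotonicity, PN = (p₁ − p₀) / p₁.
PN = (0.459 − 0.264) / 0.459 = 0.195 / 0.459 ≈ 0.4248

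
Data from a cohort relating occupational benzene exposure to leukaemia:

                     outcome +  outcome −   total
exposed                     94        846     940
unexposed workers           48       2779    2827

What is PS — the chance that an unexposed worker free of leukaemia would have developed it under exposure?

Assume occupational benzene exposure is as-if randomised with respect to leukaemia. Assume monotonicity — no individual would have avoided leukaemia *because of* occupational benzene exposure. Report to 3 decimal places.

p₁ = P(outcome | exposed) = 94/940 = 0.1
p₀ = P(outcome | unexposed) = 48/2827 = 0.016979
Under exogeneity and monotonicity, PS = (p₁ − p₀)/(1 − p₀).
PS = (0.1 − 0.016979) / 0.98302 ≈ 0.0845

PS ≈ 0.084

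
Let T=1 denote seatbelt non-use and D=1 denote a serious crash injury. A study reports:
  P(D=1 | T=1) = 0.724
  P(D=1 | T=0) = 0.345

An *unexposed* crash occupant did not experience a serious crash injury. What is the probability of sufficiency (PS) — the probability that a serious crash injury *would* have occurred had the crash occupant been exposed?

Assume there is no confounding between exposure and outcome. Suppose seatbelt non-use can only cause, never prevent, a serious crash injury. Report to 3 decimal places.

PS ≈ 0.579

Let p₁ = 0.724, p₀ = 0.345.
Under exogeneity and monotonicity, PS = (p₁ − p₀) / (1 − p₀).
PS = (0.724 − 0.345) / (1 − 0.345) = 0.379 / 0.655 ≈ 0.5786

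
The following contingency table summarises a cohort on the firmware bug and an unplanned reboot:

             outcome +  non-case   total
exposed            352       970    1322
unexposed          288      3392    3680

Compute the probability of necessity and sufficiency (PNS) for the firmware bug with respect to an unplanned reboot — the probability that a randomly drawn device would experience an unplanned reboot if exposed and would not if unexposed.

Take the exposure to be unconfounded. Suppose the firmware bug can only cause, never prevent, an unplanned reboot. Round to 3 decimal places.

PNS ≈ 0.188

p₁ = P(outcome | exposed) = 352/1322 = 0.26626
p₀ = P(outcome | unexposed) = 288/3680 = 0.078261
Under exogeneity and monotonicity, PNS = p₁ − p₀.
PNS = 0.26626 − 0.078261 = 0.188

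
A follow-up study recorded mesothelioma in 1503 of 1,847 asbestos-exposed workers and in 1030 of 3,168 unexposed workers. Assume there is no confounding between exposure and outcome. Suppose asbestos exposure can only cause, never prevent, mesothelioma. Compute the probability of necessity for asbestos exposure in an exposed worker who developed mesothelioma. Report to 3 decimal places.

PN ≈ 0.600

p₁ = P(outcome | exposed) = 1503/1847 = 0.81375
p₀ = P(outcome | unexposed) = 1030/3168 = 0.32513
Under exogeneity and monotonicity, PN = (p₁ − p₀) / p₁.
PN = (0.81375 − 0.32513) / 0.81375 = 0.48863 / 0.81375 ≈ 0.6005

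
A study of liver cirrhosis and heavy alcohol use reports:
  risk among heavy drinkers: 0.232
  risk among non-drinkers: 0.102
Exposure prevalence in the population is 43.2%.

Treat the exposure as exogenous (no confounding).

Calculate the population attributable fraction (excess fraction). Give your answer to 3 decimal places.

PAF ≈ 0.355

Let p₁ = 0.232, p₀ = 0.102.
Overall risk P(Y=1) = π·p₁ + (1−π)·p₀ = 0.432×0.232 + 0.568×0.102 = 0.15816.
Under exogeneity, PAF = [P(Y=1) − p₀] / P(Y=1).
PAF = (0.15816 − 0.102) / 0.15816 ≈ 0.3551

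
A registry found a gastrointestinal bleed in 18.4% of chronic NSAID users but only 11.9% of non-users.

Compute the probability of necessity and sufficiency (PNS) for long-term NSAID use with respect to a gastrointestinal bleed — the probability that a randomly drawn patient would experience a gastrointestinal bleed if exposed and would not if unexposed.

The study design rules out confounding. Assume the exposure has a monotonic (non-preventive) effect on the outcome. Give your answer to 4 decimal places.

PNS ≈ 0.0650

p₁ = 0.184, p₀ = 0.119.
Under exogeneity and monotonicity, PNS = p₁ − p₀.
PNS = 0.184 − 0.119 = 0.065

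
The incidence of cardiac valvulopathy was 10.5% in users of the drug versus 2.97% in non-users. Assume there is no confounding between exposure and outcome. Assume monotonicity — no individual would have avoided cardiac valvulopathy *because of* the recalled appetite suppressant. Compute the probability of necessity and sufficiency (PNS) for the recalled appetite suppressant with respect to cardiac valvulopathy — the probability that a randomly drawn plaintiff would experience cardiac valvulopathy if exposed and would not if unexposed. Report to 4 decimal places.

PNS ≈ 0.0753

p₁ = 0.105, p₀ = 0.0297.
Under exogeneity and monotonicity, PNS = p₁ − p₀.
PNS = 0.105 − 0.0297 = 0.0753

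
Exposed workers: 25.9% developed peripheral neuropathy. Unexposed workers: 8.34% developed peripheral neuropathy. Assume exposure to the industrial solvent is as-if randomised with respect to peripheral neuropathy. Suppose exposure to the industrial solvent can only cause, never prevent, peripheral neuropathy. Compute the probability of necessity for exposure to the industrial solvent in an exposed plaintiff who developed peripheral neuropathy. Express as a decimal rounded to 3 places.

p₁ = 0.259, p₀ = 0.0834.
Under exogeneity and monotonicity, PN = (p₁ − p₀) / p₁.
PN = (0.259 − 0.0834) / 0.259 = 0.1756 / 0.259 ≈ 0.6780

PN ≈ 0.678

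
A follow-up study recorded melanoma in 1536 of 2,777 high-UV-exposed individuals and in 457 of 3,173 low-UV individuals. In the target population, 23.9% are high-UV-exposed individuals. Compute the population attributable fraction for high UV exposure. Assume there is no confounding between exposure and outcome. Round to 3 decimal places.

p₁ = P(outcome | exposed) = 1536/2777 = 0.55311
p₀ = P(outcome | unexposed) = 457/3173 = 0.14403
Overall risk P(Y=1) = π·p₁ + (1−π)·p₀ = 0.239×0.55311 + 0.761×0.14403 = 0.2418.
Under exogeneity, PAF = [P(Y=1) − p₀] / P(Y=1).
PAF = (0.2418 − 0.14403) / 0.2418 ≈ 0.4044

PAF ≈ 0.404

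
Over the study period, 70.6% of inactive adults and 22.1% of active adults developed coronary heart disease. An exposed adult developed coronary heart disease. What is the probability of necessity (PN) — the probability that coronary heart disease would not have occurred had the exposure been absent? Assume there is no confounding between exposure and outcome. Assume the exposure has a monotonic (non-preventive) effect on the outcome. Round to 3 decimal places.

p₁ = 0.706, p₀ = 0.221.
Under exogeneity and monotonicity, PN = (p₁ − p₀) / p₁.
PN = (0.706 − 0.221) / 0.706 = 0.485 / 0.706 ≈ 0.6870

PN ≈ 0.687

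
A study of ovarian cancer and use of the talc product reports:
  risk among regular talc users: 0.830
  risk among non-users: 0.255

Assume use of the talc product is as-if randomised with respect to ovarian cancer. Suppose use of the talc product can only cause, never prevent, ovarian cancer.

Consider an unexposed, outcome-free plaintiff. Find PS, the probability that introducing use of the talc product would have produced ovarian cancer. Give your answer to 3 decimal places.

PS ≈ 0.772

Let p₁ = 0.83, p₀ = 0.255.
Under exogeneity and monotonicity, PS = (p₁ − p₀) / (1 − p₀).
PS = (0.83 − 0.255) / (1 − 0.255) = 0.575 / 0.745 ≈ 0.7718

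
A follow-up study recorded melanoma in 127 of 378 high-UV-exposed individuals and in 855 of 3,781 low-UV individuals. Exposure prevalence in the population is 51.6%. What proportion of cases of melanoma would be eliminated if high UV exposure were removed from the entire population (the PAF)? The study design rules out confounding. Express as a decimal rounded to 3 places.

p₁ = P(outcome | exposed) = 127/378 = 0.33598
p₀ = P(outcome | unexposed) = 855/3781 = 0.22613
Overall risk P(Y=1) = π·p₁ + (1−π)·p₀ = 0.516×0.33598 + 0.484×0.22613 = 0.28281.
Under exogeneity, PAF = [P(Y=1) − p₀] / P(Y=1).
PAF = (0.28281 − 0.22613) / 0.28281 ≈ 0.2004

PAF ≈ 0.200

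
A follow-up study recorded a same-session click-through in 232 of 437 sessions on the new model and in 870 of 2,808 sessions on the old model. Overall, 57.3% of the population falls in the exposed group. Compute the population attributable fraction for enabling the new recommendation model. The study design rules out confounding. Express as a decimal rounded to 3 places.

PAF ≈ 0.290

p₁ = P(outcome | exposed) = 232/437 = 0.53089
p₀ = P(outcome | unexposed) = 870/2808 = 0.30983
Overall risk P(Y=1) = π·p₁ + (1−π)·p₀ = 0.573×0.53089 + 0.427×0.30983 = 0.4365.
Under exogeneity, PAF = [P(Y=1) − p₀] / P(Y=1).
PAF = (0.4365 − 0.30983) / 0.4365 ≈ 0.2902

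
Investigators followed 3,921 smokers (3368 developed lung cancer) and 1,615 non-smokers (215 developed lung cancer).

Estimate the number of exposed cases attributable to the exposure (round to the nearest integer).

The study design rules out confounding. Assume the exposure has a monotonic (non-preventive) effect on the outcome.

about 2846 cases

p₁ = P(outcome | exposed) = 3368/3921 = 0.85896
p₀ = P(outcome | unexposed) = 215/1615 = 0.13313
PN = (p₁ − p₀)/p₁ = (0.85896 − 0.13313) / 0.85896 ≈ 0.84501.
Attributable cases ≈ PN × (exposed cases) = 0.84501 × 3368 ≈ 2846.01.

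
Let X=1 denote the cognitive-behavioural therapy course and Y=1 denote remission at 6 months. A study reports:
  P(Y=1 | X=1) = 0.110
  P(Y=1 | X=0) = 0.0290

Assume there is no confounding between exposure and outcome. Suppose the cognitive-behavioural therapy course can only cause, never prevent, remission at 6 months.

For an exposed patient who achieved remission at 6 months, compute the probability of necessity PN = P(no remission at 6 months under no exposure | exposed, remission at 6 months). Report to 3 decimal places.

PN ≈ 0.736

Let p₁ = 0.11, p₀ = 0.029.
Under exogeneity and monotonicity, PN = (p₁ − p₀) / p₁.
PN = (0.11 − 0.029) / 0.11 = 0.081 / 0.11 ≈ 0.7364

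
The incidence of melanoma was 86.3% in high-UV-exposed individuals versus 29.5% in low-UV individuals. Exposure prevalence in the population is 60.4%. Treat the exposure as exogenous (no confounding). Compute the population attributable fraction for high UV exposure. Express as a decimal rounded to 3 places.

p₁ = 0.863, p₀ = 0.295.
Overall risk P(Y=1) = π·p₁ + (1−π)·p₀ = 0.604×0.863 + 0.396×0.295 = 0.63807.
Under exogeneity, PAF = [P(Y=1) − p₀] / P(Y=1).
PAF = (0.63807 − 0.295) / 0.63807 ≈ 0.5377

PAF ≈ 0.538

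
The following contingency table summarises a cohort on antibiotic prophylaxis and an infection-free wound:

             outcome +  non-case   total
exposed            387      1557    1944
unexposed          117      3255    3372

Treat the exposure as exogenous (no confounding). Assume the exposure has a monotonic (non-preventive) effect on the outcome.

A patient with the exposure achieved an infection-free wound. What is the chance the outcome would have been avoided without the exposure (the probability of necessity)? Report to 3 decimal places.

PN ≈ 0.826

p₁ = P(outcome | exposed) = 387/1944 = 0.19907
p₀ = P(outcome | unexposed) = 117/3372 = 0.034698
Under exogeneity and monotonicity, PN = (p₁ − p₀) / p₁.
PN = (0.19907 − 0.034698) / 0.19907 = 0.16438 / 0.19907 ≈ 0.8257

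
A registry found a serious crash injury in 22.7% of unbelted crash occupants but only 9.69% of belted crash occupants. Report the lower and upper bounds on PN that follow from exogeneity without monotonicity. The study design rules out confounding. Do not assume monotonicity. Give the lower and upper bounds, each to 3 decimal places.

0.573 ≤ PN ≤ 1.000

p₁ = 0.227, p₀ = 0.0969.
Under exogeneity alone the bounds on PN are max{0,(p₁−p₀)/p₁} ≤ PN ≤ min{1,(1−p₀)/p₁}.
  lower = (p₁ − p₀)/p₁ = 0.1301 / 0.227 ≈ 0.5731
  upper = min{1, (1 − p₀)/p₁} = 0.9031 / 0.227 ≈ 3.9784 → capped at 1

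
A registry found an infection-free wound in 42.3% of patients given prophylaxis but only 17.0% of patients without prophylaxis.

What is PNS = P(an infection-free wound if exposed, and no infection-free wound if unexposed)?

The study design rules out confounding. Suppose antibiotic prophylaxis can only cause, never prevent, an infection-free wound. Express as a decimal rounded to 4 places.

PNS ≈ 0.2530

p₁ = 0.423, p₀ = 0.17.
Under exogeneity and monotonicity, PNS = p₁ − p₀.
PNS = 0.423 − 0.17 = 0.253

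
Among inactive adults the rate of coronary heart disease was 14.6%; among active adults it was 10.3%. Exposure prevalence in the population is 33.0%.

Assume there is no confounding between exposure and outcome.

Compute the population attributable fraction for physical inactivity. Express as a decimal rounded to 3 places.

p₁ = 0.146, p₀ = 0.103.
Overall risk P(Y=1) = π·p₁ + (1−π)·p₀ = 0.33×0.146 + 0.67×0.103 = 0.11719.
Under exogeneity, PAF = [P(Y=1) − p₀] / P(Y=1).
PAF = (0.11719 − 0.103) / 0.11719 ≈ 0.1211

PAF ≈ 0.121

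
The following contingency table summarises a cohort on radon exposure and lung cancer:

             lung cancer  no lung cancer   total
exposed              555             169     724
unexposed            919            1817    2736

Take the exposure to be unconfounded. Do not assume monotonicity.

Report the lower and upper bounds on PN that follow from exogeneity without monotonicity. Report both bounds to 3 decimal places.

p₁ = P(outcome | exposed) = 555/724 = 0.76657
p₀ = P(outcome | unexposed) = 919/2736 = 0.33589
Under exogeneity alone the bounds on PN are max{0,(p₁−p₀)/p₁} ≤ PN ≤ min{1,(1−p₀)/p₁}.
  lower = (p₁ − p₀)/p₁ = 0.43068 / 0.76657 ≈ 0.5618
  upper = min{1, (1 − p₀)/p₁} = 0.66411 / 0.76657 ≈ 0.8663

0.562 ≤ PN ≤ 0.866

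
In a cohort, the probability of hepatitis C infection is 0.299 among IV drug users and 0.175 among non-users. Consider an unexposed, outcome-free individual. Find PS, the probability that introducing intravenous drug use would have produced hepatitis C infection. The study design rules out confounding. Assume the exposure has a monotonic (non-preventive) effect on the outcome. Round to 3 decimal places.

PS ≈ 0.150

Let p₁ = 0.299, p₀ = 0.175.
Under exogeneity and monotonicity, PS = (p₁ − p₀) / (1 − p₀).
PS = (0.299 − 0.175) / (1 − 0.175) = 0.124 / 0.825 ≈ 0.1503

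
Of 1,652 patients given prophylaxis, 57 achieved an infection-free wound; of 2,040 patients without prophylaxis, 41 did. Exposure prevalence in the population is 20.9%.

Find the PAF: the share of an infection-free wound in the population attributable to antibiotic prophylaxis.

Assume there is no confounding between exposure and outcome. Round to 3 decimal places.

p₁ = P(outcome | exposed) = 57/1652 = 0.034504
p₀ = P(outcome | unexposed) = 41/2040 = 0.020098
Overall risk P(Y=1) = π·p₁ + (1−π)·p₀ = 0.209×0.034504 + 0.791×0.020098 = 0.023109.
Under exogeneity, PAF = [P(Y=1) − p₀] / P(Y=1).
PAF = (0.023109 − 0.020098) / 0.023109 ≈ 0.1303

PAF ≈ 0.130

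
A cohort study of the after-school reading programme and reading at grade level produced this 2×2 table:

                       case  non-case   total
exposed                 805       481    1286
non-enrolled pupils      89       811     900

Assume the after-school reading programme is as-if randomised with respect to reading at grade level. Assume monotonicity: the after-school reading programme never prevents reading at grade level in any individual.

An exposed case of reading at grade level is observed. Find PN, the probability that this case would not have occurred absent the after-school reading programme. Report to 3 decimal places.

p₁ = P(outcome | exposed) = 805/1286 = 0.62597
p₀ = P(outcome | unexposed) = 89/900 = 0.098889
Under exogeneity and monotonicity, PN = (p₁ − p₀)/p₁.
PN = (0.62597 − 0.098889) / 0.62597 ≈ 0.8420

PN ≈ 0.842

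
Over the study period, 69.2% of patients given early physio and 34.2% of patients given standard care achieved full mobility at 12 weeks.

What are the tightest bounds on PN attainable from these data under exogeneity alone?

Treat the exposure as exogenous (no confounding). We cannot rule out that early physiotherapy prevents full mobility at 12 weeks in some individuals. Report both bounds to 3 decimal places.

p₁ = 0.692, p₀ = 0.342.
Under exogeneity alone the bounds on PN are max{0,(p₁−p₀)/p₁} ≤ PN ≤ min{1,(1−p₀)/p₁}.
  lower = (p₁ − p₀)/p₁ = 0.35 / 0.692 ≈ 0.5058
  upper = min{1, (1 − p₀)/p₁} = 0.658 / 0.692 ≈ 0.9509

0.506 ≤ PN ≤ 0.951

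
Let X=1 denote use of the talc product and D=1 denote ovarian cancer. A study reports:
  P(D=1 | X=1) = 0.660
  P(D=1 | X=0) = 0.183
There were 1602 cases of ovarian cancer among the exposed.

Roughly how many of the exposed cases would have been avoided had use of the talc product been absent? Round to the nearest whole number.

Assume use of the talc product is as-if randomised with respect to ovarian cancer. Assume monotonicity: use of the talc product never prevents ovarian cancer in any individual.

Let p₁ = 0.66, p₀ = 0.183.
PN = (p₁ − p₀)/p₁ = (0.66 − 0.183) / 0.66 ≈ 0.72273.
Attributable cases ≈ PN × (exposed cases) = 0.72273 × 1602 ≈ 1157.81.

about 1158 cases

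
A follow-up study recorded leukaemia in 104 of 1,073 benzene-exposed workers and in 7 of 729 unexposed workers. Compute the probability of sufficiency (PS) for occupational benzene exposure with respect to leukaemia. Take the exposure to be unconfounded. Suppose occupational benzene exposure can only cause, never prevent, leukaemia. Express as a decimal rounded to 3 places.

p₁ = P(outcome | exposed) = 104/1073 = 0.096925
p₀ = P(outcome | unexposed) = 7/729 = 0.0096022
Under exogeneity and monotonicity, PS = (p₁ − p₀) / (1 − p₀).
PS = (0.096925 − 0.0096022) / (1 − 0.0096022) = 0.087322 / 0.9904 ≈ 0.0882

PS ≈ 0.088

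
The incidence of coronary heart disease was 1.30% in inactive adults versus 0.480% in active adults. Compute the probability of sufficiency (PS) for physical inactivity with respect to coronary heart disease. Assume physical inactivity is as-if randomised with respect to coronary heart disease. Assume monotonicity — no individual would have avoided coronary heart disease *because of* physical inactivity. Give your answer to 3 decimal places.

p₁ = 0.013, p₀ = 0.0048.
Under exogeneity and monotonicity, PS = (p₁ − p₀) / (1 − p₀).
PS = (0.013 − 0.0048) / (1 − 0.0048) = 0.0082 / 0.9952 ≈ 0.0082

PS ≈ 0.008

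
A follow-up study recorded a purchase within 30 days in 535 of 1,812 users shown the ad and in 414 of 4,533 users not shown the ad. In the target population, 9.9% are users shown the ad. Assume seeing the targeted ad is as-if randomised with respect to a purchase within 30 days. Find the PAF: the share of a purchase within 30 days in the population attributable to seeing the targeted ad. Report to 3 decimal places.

p₁ = P(outcome | exposed) = 535/1812 = 0.29525
p₀ = P(outcome | unexposed) = 414/4533 = 0.09133
Overall risk P(Y=1) = π·p₁ + (1−π)·p₀ = 0.099×0.29525 + 0.901×0.09133 = 0.11152.
Under exogeneity, PAF = [P(Y=1) − p₀] / P(Y=1).
PAF = (0.11152 − 0.09133) / 0.11152 ≈ 0.1810

PAF ≈ 0.181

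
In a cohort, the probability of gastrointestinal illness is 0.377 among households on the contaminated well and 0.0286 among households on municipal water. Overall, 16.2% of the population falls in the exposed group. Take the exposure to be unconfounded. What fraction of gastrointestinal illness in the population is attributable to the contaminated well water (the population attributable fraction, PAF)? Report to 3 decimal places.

PAF ≈ 0.664

Let p₁ = 0.377, p₀ = 0.0286.
Overall risk P(Y=1) = π·p₁ + (1−π)·p₀ = 0.162×0.377 + 0.838×0.0286 = 0.085041.
Under exogeneity, PAF = [P(Y=1) − p₀] / P(Y=1).
PAF = (0.085041 − 0.0286) / 0.085041 ≈ 0.6637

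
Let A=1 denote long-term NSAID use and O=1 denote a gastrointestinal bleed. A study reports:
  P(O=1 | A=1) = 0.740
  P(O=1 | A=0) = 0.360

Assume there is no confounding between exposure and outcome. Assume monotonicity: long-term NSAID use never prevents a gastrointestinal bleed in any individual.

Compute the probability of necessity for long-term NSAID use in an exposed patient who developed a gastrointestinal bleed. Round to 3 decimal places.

Let p₁ = 0.74, p₀ = 0.36.
Under exogeneity and monotonicity, PN = (p₁ − p₀) / p₁.
PN = (0.74 − 0.36) / 0.74 = 0.38 / 0.74 ≈ 0.5135

PN ≈ 0.514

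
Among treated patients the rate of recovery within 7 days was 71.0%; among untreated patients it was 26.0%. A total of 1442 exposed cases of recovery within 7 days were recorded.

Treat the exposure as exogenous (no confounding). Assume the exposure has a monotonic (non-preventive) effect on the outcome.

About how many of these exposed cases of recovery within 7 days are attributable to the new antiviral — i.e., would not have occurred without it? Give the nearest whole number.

about 914 cases

p₁ = 0.71, p₀ = 0.26.
PN = (p₁ − p₀)/p₁ = (0.71 − 0.26) / 0.71 ≈ 0.63380.
Attributable cases ≈ PN × (exposed cases) = 0.63380 × 1442 ≈ 913.94.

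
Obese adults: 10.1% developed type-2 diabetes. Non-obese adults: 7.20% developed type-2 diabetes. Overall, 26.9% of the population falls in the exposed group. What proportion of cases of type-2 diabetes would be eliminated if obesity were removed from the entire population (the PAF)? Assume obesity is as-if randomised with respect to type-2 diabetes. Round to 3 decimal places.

PAF ≈ 0.098

p₁ = 0.101, p₀ = 0.072.
Overall risk P(Y=1) = π·p₁ + (1−π)·p₀ = 0.269×0.101 + 0.731×0.072 = 0.079801.
Under exogeneity, PAF = [P(Y=1) − p₀] / P(Y=1).
PAF = (0.079801 − 0.072) / 0.079801 ≈ 0.0978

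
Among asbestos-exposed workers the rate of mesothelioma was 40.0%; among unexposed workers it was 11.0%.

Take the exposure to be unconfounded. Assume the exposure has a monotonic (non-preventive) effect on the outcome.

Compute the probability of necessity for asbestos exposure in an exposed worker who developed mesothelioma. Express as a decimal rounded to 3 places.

PN ≈ 0.725

p₁ = 0.4, p₀ = 0.11.
Under exogeneity and monotonicity, PN = (p₁ − p₀) / p₁.
PN = (0.4 − 0.11) / 0.4 = 0.29 / 0.4 ≈ 0.7250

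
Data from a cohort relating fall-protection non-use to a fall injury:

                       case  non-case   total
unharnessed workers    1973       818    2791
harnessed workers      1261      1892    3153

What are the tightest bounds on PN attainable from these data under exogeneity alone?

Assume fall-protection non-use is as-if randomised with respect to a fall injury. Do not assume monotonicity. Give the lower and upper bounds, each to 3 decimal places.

0.434 ≤ PN ≤ 0.849

p₁ = P(outcome | exposed) = 1973/2791 = 0.70692
p₀ = P(outcome | unexposed) = 1261/3153 = 0.39994
Under exogeneity alone the bounds on PN are max{0,(p₁−p₀)/p₁} ≤ PN ≤ min{1,(1−p₀)/p₁}.
  lower = (p₁ − p₀)/p₁ = 0.30698 / 0.70692 ≈ 0.4343
  upper = min{1, (1 − p₀)/p₁} = 0.60006 / 0.70692 ≈ 0.8488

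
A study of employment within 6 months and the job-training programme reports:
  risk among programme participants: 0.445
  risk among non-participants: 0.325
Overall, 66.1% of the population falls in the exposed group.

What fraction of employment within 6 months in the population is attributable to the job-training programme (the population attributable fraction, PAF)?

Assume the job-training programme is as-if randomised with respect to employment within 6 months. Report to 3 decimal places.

PAF ≈ 0.196

Let p₁ = 0.445, p₀ = 0.325.
Overall risk P(Y=1) = π·p₁ + (1−π)·p₀ = 0.661×0.445 + 0.339×0.325 = 0.40432.
Under exogeneity, PAF = [P(Y=1) − p₀] / P(Y=1).
PAF = (0.40432 − 0.325) / 0.40432 ≈ 0.1962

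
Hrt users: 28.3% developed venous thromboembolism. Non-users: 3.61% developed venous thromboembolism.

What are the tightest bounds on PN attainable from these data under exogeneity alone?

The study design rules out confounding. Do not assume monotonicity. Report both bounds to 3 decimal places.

0.872 ≤ PN ≤ 1.000

p₁ = 0.283, p₀ = 0.0361.
Under exogeneity alone the bounds on PN are max{0,(p₁−p₀)/p₁} ≤ PN ≤ min{1,(1−p₀)/p₁}.
  lower = (p₁ − p₀)/p₁ = 0.2469 / 0.283 ≈ 0.8724
  upper = min{1, (1 − p₀)/p₁} = 0.9639 / 0.283 ≈ 3.4060 → capped at 1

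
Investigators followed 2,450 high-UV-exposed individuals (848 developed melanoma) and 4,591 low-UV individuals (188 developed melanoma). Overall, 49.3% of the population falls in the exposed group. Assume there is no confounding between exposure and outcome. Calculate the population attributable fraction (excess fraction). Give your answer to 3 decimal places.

PAF ≈ 0.786

p₁ = P(outcome | exposed) = 848/2450 = 0.34612
p₀ = P(outcome | unexposed) = 188/4591 = 0.04095
Overall risk P(Y=1) = π·p₁ + (1−π)·p₀ = 0.493×0.34612 + 0.507×0.04095 = 0.1914.
Under exogeneity, PAF = [P(Y=1) − p₀] / P(Y=1).
PAF = (0.1914 − 0.04095) / 0.1914 ≈ 0.7861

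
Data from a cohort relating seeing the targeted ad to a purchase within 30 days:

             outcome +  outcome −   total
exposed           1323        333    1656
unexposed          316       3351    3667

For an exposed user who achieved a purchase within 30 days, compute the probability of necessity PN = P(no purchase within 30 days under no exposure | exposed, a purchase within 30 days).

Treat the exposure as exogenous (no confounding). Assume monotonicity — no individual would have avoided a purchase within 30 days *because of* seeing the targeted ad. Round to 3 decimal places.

PN ≈ 0.892

p₁ = P(outcome | exposed) = 1323/1656 = 0.79891
p₀ = P(outcome | unexposed) = 316/3667 = 0.086174
Under exogeneity and monotonicity, PN = (p₁ − p₀) / p₁.
PN = (0.79891 − 0.086174) / 0.79891 = 0.71274 / 0.79891 ≈ 0.8921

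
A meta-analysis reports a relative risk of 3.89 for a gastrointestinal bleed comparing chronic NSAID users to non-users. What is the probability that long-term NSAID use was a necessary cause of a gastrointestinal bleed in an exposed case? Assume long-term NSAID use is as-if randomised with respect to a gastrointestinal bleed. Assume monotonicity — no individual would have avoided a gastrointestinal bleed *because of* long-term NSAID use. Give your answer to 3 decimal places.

Under exogeneity and monotonicity, PN = (RR − 1) / RR = 1 − 1/RR.
PN = (3.89 − 1) / 3.89 = 2.89 / 3.89 ≈ 0.7429

PN ≈ 0.743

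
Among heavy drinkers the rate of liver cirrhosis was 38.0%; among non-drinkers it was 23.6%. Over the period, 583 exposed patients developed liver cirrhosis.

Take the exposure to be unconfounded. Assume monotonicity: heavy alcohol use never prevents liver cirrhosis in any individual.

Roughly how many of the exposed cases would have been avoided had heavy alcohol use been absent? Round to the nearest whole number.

about 221 cases

p₁ = 0.38, p₀ = 0.236.
PN = (p₁ − p₀)/p₁ = (0.38 − 0.236) / 0.38 ≈ 0.37895.
Attributable cases ≈ PN × (exposed cases) = 0.37895 × 583 ≈ 220.93.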